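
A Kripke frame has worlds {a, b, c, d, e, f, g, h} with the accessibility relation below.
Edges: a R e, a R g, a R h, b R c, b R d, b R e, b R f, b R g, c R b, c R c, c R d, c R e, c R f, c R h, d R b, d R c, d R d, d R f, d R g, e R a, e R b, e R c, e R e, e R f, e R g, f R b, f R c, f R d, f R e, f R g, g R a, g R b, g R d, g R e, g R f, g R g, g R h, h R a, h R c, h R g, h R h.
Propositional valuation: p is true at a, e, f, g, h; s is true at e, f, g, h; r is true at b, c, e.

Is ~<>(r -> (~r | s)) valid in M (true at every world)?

No

Let φ = ~<>(r -> (~r | s)). Evaluate φ at each world:
  a (successors {e, g, h}): φ is false.
  b (successors {c, d, e, f, g}): φ is false.
  c (successors {b, c, d, e, f, h}): φ is false.
  d (successors {b, c, d, f, g}): φ is false.
  e (successors {a, b, c, e, f, g}): φ is false.
  f (successors {b, c, d, e, g}): φ is false.
  g (successors {a, b, d, e, f, g, h}): φ is false.
  h (successors {a, c, g, h}): φ is false.
Detail at a (counterexample):
  At a: <>(r -> (~r | s)) is true, so ~<>(r -> (~r | s)) is false.
    At a: <>(r -> (~r | s)) requires r -> (~r | s) at some successor in {e, g, h}.
      r -> (~r | s) holds at e, so <>(r -> (~r | s)) is true at a.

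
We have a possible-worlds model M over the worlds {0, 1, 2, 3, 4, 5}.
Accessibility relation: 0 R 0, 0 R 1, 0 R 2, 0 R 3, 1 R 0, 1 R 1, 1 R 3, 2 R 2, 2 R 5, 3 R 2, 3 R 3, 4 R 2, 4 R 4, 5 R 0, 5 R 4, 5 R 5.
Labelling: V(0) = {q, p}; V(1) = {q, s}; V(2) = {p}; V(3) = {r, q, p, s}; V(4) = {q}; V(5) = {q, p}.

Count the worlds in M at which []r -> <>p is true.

Recall that []ψ holds at a world iff ψ holds at every accessible world, and <>ψ holds iff ψ holds at some accessible world.
Let φ = []r -> <>p. Evaluate φ at each world:
  0 (successors {0, 1, 2, 3}): φ is true.
  1 (successors {0, 1, 3}): φ is true.
  2 (successors {2, 5}): φ is true.
  3 (successors {2, 3}): φ is true.
  4 (successors {2, 4}): φ is true.
  5 (successors {0, 4, 5}): φ is true.
For instance, at 4:
  At 4: []r is false, <>p is true, so []r -> <>p is true.
    At 4: []r requires r at every successor {2, 4}.
      r fails at 2, so []r is false at 4.
    At 4: <>p requires p at some successor in {2, 4}.
      p holds at 2, so <>p is true at 4.
Satisfying worlds: {0, 1, 2, 3, 4, 5}

6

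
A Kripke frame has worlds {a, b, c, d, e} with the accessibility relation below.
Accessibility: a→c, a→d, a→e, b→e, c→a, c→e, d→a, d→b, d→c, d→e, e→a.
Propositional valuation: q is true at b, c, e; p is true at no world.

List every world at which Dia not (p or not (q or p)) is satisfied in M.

Let φ = Dia not (p or not (q or p)). Evaluate φ at each world:
  a (successors {c, d, e}): φ is true.
  b (successors {e}): φ is true.
  c (successors {a, e}): φ is true.
  d (successors {a, b, c, e}): φ is true.
  e (successors {a}): φ is false.
For instance, at d:
  At d: Dia not (p or not (q or p)) requires not (p or not (q or p)) at some successor in {a, b, c, e}.
    not (p or not (q or p)) holds at b, so Dia not (p or not (q or p)) is true at d.
Satisfying worlds: {a, b, c, d}

a, b, c, d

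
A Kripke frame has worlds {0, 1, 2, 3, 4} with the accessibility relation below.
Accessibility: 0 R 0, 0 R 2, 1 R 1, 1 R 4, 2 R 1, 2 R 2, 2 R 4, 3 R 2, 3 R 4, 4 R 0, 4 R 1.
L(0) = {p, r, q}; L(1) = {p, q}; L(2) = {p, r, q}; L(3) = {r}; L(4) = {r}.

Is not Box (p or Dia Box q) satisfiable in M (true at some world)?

No

Let φ = not Box (p or Dia Box q). Evaluate φ at each world:
  0 (successors {0, 2}): φ is false.
  1 (successors {1, 4}): φ is false.
  2 (successors {1, 2, 4}): φ is false.
  3 (successors {2, 4}): φ is false.
  4 (successors {0, 1}): φ is false.
For instance, at 3:
  At 3: Box (p or Dia Box q) is true, so not Box (p or Dia Box q) is false.
    At 3: Box (p or Dia Box q) requires p or Dia Box q at every successor {2, 4}.
      At 2: p or Dia Box q is true.
      At 4: p or Dia Box q is true.
    So Box (p or Dia Box q) is true at 3.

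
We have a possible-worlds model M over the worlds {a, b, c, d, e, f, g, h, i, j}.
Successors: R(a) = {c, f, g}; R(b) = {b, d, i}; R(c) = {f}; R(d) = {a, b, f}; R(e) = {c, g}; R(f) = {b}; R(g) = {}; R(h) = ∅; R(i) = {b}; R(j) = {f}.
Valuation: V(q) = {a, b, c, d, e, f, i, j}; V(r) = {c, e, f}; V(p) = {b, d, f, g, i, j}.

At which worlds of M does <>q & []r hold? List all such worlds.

c, j

Let φ = <>q & []r. Evaluate φ at each world:
  a (successors {c, f, g}): φ is false.
  b (successors {b, d, i}): φ is false.
  c (successors {f}): φ is true.
  d (successors {a, b, f}): φ is false.
  e (successors {c, g}): φ is false.
  f (successors {b}): φ is false.
  g (successors ∅): φ is false.
  h (successors ∅): φ is false.
  i (successors {b}): φ is false.
  j (successors {f}): φ is true.
For instance, at e:
  At e: <>q is true, []r is false, so <>q & []r is false.
    At e: <>q requires q at some successor in {c, g}.
      q holds at c, so <>q is true at e.
    At e: []r requires r at every successor {c, g}.
      r fails at g, so []r is false at e.
Satisfying worlds: {c, j}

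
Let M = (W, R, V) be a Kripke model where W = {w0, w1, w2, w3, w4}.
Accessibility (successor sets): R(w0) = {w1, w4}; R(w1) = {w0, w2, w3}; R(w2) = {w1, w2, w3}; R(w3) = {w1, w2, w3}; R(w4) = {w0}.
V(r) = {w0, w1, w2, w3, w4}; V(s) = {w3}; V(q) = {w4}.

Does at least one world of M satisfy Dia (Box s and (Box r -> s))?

Recall that Box ψ holds at a world iff ψ holds at every accessible world, and Dia ψ holds iff ψ holds at some accessible world.
Let φ = Dia (Box s and (Box r -> s)). Evaluate φ at each world:
  w0 (successors {w1, w4}): φ is false.
  w1 (successors {w0, w2, w3}): φ is false.
  w2 (successors {w1, w2, w3}): φ is false.
  w3 (successors {w1, w2, w3}): φ is false.
  w4 (successors {w0}): φ is false.
For instance, at w4:
  At w4: Dia (Box s and (Box r -> s)) requires Box s and (Box r -> s) at some successor in {w0}.
    At w0: Box s and (Box r -> s) is false.
  So Dia (Box s and (Box r -> s)) is false at w4.

No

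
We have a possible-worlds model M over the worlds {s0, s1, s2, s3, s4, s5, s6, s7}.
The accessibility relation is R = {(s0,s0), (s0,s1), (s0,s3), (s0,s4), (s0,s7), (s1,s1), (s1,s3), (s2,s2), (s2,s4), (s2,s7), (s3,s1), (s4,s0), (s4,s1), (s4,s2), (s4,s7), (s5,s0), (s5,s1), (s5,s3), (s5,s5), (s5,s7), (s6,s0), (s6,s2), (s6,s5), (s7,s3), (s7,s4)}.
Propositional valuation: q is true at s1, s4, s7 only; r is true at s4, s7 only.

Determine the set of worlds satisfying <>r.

s0, s2, s4, s5, s7

Let φ = <>r. Evaluate φ at each world:
  s0 (successors {s0, s1, s3, s4, s7}): φ is true.
  s1 (successors {s1, s3}): φ is false.
  s2 (successors {s2, s4, s7}): φ is true.
  s3 (successors {s1}): φ is false.
  s4 (successors {s0, s1, s2, s7}): φ is true.
  s5 (successors {s0, s1, s3, s5, s7}): φ is true.
  s6 (successors {s0, s2, s5}): φ is false.
  s7 (successors {s3, s4}): φ is true.
For instance, at s4:
  At s4: <>r requires r at some successor in {s0, s1, s2, s7}.
    r holds at s7, so <>r is true at s4.
Satisfying worlds: {s0, s2, s4, s5, s7}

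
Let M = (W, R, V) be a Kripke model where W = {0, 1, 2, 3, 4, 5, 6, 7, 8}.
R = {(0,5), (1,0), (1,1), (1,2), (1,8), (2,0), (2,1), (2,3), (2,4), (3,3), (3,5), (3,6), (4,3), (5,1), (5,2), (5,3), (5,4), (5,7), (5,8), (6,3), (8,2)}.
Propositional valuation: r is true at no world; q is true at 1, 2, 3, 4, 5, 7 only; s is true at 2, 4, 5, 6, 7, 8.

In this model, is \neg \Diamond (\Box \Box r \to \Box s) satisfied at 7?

Yes

At 7: \Diamond (\Box \Box r \to \Box s) is false, so \neg \Diamond (\Box \Box r \to \Box s) is true.
  At 7: no accessible worlds, so \Diamond (\Box \Box r \to \Box s) is false.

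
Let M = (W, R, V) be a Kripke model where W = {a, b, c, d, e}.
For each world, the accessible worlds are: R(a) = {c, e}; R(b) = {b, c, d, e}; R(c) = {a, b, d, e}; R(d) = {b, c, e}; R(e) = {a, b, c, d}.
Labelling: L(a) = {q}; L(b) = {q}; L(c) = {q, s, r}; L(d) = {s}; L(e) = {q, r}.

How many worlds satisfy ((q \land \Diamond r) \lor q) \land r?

2

Recall that \Diamond ψ holds at a world iff ψ holds at some accessible world.
Let φ = ((q \land \Diamond r) \lor q) \land r. Evaluate φ at each world:
  a (successors {c, e}): φ is false.
  b (successors {b, c, d, e}): φ is false.
  c (successors {a, b, d, e}): φ is true.
  d (successors {b, c, e}): φ is false.
  e (successors {a, b, c, d}): φ is true.
For instance, at e:
  At e: (q \land \Diamond r) \lor q is true, r is true, so ((q \land \Diamond r) \lor q) \land r is true.
    At e: q \land \Diamond r is true, q is true, so (q \land \Diamond r) \lor q is true.
      At e: q is true, \Diamond r is true, so q \land \Diamond r is true.
Satisfying worlds: {c, e}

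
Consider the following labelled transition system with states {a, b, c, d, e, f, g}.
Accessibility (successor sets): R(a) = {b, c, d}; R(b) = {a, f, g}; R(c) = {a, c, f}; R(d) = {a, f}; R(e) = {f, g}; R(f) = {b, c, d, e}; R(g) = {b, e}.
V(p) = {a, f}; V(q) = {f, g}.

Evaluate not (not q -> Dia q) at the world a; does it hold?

Yes

At a: not q -> Dia q is false, so not (not q -> Dia q) is true.
  At a: not q is true, Dia q is false, so not q -> Dia q is false.
    At a: Dia q requires q at some successor in {b, c, d}.
      At b: q is false.
      At c: q is false.
      At d: q is false.
    So Dia q is false at a.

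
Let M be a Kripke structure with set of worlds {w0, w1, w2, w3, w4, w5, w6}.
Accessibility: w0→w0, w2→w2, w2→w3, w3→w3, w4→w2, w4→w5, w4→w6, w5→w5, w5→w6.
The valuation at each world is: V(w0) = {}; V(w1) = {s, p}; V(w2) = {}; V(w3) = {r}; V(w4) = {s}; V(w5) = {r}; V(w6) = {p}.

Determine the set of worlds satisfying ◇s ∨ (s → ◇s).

w0, w2, w3, w5, w6

Let φ = ◇s ∨ (s → ◇s). Evaluate φ at each world:
  w0 (successors {w0}): φ is true.
  w1 (successors ∅): φ is false.
  w2 (successors {w2, w3}): φ is true.
  w3 (successors {w3}): φ is true.
  w4 (successors {w2, w5, w6}): φ is false.
  w5 (successors {w5, w6}): φ is true.
  w6 (successors ∅): φ is true.
For instance, at w2:
  At w2: ◇s is false, s → ◇s is true, so ◇s ∨ (s → ◇s) is true.
    At w2: ◇s requires s at some successor in {w2, w3}.
      At w2: s is false.
      At w3: s is false.
    So ◇s is false at w2.
    At w2: s is false, ◇s is false, so s → ◇s is true.
      At w2: ◇s requires s at some successor in {w2, w3}.
        At w2: s is false.
        At w3: s is false.
      So ◇s is false at w2.
Satisfying worlds: {w0, w2, w3, w5, w6}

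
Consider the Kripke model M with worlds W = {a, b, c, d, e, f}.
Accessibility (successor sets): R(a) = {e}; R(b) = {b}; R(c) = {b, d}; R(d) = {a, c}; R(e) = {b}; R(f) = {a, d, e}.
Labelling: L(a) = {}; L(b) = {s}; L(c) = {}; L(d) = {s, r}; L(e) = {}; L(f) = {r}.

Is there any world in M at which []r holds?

Let φ = []r. Evaluate φ at each world:
  a (successors {e}): φ is false.
  b (successors {b}): φ is false.
  c (successors {b, d}): φ is false.
  d (successors {a, c}): φ is false.
  e (successors {b}): φ is false.
  f (successors {a, d, e}): φ is false.
For instance, at e:
  At e: []r requires r at every successor {b}.
    r fails at b, so []r is false at e.

No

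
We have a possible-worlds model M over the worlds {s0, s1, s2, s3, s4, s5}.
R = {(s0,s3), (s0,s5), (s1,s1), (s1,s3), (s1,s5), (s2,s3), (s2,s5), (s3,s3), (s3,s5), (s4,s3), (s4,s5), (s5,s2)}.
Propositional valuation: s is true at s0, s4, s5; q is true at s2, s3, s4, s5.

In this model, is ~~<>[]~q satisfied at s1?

No

Recall that []ψ holds at a world iff ψ holds at every accessible world, and <>ψ holds iff ψ holds at some accessible world.
At s1: ~<>[]~q is true, so ~~<>[]~q is false.
  At s1: <>[]~q is false, so ~<>[]~q is true.
    At s1: <>[]~q requires []~q at some successor in {s1, s3, s5}.
      At s1: []~q is false.
      At s3: []~q is false.
      At s5: []~q is false.
    So <>[]~q is false at s1.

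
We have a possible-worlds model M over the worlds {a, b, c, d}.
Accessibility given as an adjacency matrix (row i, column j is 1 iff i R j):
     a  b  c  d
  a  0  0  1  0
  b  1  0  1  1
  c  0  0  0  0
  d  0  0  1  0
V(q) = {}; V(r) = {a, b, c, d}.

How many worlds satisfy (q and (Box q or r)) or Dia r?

Let φ = (q and (Box q or r)) or Dia r. Evaluate φ at each world:
  a (successors {c}): φ is true.
  b (successors {a, c, d}): φ is true.
  c (successors ∅): φ is false.
  d (successors {c}): φ is true.
For instance, at b:
  At b: q and (Box q or r) is false, Dia r is true, so (q and (Box q or r)) or Dia r is true.
    At b: q is false, Box q or r is true, so q and (Box q or r) is false.
      At b: Box q is false, r is true, so Box q or r is true.
    At b: Dia r requires r at some successor in {a, c, d}.
      r holds at a, so Dia r is true at b.
Satisfying worlds: {a, b, d}

3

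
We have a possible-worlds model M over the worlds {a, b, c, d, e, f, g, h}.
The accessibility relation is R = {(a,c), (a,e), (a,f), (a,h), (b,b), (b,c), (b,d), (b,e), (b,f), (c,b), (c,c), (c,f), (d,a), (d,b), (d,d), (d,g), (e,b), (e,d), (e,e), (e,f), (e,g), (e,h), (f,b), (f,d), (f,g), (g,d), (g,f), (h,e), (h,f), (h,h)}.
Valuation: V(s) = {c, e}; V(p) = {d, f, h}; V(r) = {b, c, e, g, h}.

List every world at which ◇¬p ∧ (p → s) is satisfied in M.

a, b, c, e

Recall that ◇ψ holds at a world iff ψ holds at some accessible world.
Let φ = ◇¬p ∧ (p → s). Evaluate φ at each world:
  a (successors {c, e, f, h}): φ is true.
  b (successors {b, c, d, e, f}): φ is true.
  c (successors {b, c, f}): φ is true.
  d (successors {a, b, d, g}): φ is false.
  e (successors {b, d, e, f, g, h}): φ is true.
  f (successors {b, d, g}): φ is false.
  g (successors {d, f}): φ is false.
  h (successors {e, f, h}): φ is false.
For instance, at h:
  At h: ◇¬p is true, p → s is false, so ◇¬p ∧ (p → s) is false.
    At h: ◇¬p requires ¬p at some successor in {e, f, h}.
      ¬p holds at e, so ◇¬p is true at h.
Satisfying worlds: {a, b, c, e}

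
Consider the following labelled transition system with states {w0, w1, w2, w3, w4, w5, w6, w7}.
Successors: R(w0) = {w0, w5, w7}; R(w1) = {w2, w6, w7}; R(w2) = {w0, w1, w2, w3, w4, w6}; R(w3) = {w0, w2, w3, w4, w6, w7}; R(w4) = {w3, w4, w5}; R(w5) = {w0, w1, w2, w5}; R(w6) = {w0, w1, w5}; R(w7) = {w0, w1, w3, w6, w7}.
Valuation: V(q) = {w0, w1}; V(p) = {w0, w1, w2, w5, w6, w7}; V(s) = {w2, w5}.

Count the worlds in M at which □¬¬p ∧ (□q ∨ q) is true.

2

Let φ = □¬¬p ∧ (□q ∨ q). Evaluate φ at each world:
  w0 (successors {w0, w5, w7}): φ is true.
  w1 (successors {w2, w6, w7}): φ is true.
  w2 (successors {w0, w1, w2, w3, w4, w6}): φ is false.
  w3 (successors {w0, w2, w3, w4, w6, w7}): φ is false.
  w4 (successors {w3, w4, w5}): φ is false.
  w5 (successors {w0, w1, w2, w5}): φ is false.
  w6 (successors {w0, w1, w5}): φ is false.
  w7 (successors {w0, w1, w3, w6, w7}): φ is false.
For instance, at w7:
  At w7: □¬¬p is false, □q ∨ q is false, so □¬¬p ∧ (□q ∨ q) is false.
    At w7: □¬¬p requires ¬¬p at every successor {w0, w1, w3, w6, w7}.
      ¬¬p fails at w3, so □¬¬p is false at w7.
    At w7: □q is false, q is false, so □q ∨ q is false.
      At w7: □q requires q at every successor {w0, w1, w3, w6, w7}.
        q fails at w3, so □q is false at w7.
Satisfying worlds: {w0, w1}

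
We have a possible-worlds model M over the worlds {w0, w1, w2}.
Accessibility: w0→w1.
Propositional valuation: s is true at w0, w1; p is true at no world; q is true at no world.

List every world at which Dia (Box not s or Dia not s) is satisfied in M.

Let φ = Dia (Box not s or Dia not s). Evaluate φ at each world:
  w0 (successors {w1}): φ is true.
  w1 (successors ∅): φ is false.
  w2 (successors ∅): φ is false.
For instance, at w0:
  At w0: Dia (Box not s or Dia not s) requires Box not s or Dia not s at some successor in {w1}.
    Box not s or Dia not s holds at w1, so Dia (Box not s or Dia not s) is true at w0.
      At w1: Box not s is true, Dia not s is false, so Box not s or Dia not s is true.
Satisfying worlds: {w0}

w0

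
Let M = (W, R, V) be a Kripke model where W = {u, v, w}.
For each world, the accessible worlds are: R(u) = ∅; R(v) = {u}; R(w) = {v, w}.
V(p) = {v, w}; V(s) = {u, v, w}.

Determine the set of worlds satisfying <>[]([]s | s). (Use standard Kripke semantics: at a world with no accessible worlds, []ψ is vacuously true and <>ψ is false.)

Let φ = <>[]([]s | s). Evaluate φ at each world:
  u (successors ∅): φ is false.
  v (successors {u}): φ is true.
  w (successors {v, w}): φ is true.
For instance, at w:
  At w: <>[]([]s | s) requires []([]s | s) at some successor in {v, w}.
    []([]s | s) holds at v, so <>[]([]s | s) is true at w.
      At v: []([]s | s) requires []s | s at every successor {u}.
        At u: []s | s is true.
      So []([]s | s) is true at v.
Satisfying worlds: {v, w}

v, w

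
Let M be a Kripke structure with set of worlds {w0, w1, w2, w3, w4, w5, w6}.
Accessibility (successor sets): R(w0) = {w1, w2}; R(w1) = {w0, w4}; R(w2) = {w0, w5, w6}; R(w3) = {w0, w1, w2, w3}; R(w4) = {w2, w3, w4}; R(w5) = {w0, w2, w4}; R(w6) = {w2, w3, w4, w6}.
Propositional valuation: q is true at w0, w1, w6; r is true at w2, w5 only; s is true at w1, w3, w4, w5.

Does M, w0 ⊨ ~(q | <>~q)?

No

At w0: q | <>~q is true, so ~(q | <>~q) is false.
  At w0: q is true, <>~q is true, so q | <>~q is true.
    At w0: <>~q requires ~q at some successor in {w1, w2}.
      ~q holds at w2, so <>~q is true at w0.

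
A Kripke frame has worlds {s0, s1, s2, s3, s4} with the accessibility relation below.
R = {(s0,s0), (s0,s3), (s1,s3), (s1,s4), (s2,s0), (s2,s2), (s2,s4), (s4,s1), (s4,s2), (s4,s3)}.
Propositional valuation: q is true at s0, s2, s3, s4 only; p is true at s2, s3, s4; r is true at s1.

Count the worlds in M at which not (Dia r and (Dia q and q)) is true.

Let φ = not (Dia r and (Dia q and q)). Evaluate φ at each world:
  s0 (successors {s0, s3}): φ is true.
  s1 (successors {s3, s4}): φ is true.
  s2 (successors {s0, s2, s4}): φ is true.
  s3 (successors ∅): φ is true.
  s4 (successors {s1, s2, s3}): φ is false.
For instance, at s4:
  At s4: Dia r and (Dia q and q) is true, so not (Dia r and (Dia q and q)) is false.
    At s4: Dia r is true, Dia q and q is true, so Dia r and (Dia q and q) is true.
      At s4: Dia r requires r at some successor in {s1, s2, s3}.
        r holds at s1, so Dia r is true at s4.
      At s4: Dia q is true, q is true, so Dia q and q is true.
Satisfying worlds: {s0, s1, s2, s3}

4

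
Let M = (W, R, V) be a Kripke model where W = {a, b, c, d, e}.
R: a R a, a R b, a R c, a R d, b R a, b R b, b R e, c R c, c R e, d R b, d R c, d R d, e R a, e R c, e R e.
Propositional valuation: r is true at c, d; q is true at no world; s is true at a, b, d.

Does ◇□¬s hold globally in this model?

Let φ = ◇□¬s. Evaluate φ at each world:
  a (successors {a, b, c, d}): φ is true.
  b (successors {a, b, e}): φ is false.
  c (successors {c, e}): φ is true.
  d (successors {b, c, d}): φ is true.
  e (successors {a, c, e}): φ is true.
Detail at b (counterexample):
  At b: ◇□¬s requires □¬s at some successor in {a, b, e}.
    At a: □¬s is false.
    At b: □¬s is false.
    At e: □¬s is false.
  So ◇□¬s is false at b.

No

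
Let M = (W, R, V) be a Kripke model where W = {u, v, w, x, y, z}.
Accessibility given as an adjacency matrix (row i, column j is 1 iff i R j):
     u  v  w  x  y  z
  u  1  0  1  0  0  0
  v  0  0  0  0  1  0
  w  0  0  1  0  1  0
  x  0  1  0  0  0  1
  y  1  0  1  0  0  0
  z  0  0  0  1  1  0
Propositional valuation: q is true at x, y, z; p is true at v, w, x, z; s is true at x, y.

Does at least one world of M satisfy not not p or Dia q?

Let φ = not not p or Dia q. Evaluate φ at each world:
  u (successors {u, w}): φ is false.
  v (successors {y}): φ is true.
  w (successors {w, y}): φ is true.
  x (successors {v, z}): φ is true.
  y (successors {u, w}): φ is false.
  z (successors {x, y}): φ is true.
Detail at v (witness):
  At v: not not p is true, Dia q is true, so not not p or Dia q is true.
    At v: Dia q requires q at some successor in {y}.
      q holds at y, so Dia q is true at v.

Yes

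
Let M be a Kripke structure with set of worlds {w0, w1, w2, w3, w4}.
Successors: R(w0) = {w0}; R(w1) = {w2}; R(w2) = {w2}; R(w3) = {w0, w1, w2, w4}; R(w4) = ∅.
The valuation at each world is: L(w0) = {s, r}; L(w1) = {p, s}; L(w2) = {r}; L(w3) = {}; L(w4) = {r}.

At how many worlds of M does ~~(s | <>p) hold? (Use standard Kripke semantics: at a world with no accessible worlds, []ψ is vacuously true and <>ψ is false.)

3

Recall that <>ψ holds at a world iff ψ holds at some accessible world.
Let φ = ~~(s | <>p). Evaluate φ at each world:
  w0 (successors {w0}): φ is true.
  w1 (successors {w2}): φ is true.
  w2 (successors {w2}): φ is false.
  w3 (successors {w0, w1, w2, w4}): φ is true.
  w4 (successors ∅): φ is false.
For instance, at w1:
  At w1: ~(s | <>p) is false, so ~~(s | <>p) is true.
    At w1: s | <>p is true, so ~(s | <>p) is false.
      At w1: s is true, <>p is false, so s | <>p is true.
Satisfying worlds: {w0, w1, w3}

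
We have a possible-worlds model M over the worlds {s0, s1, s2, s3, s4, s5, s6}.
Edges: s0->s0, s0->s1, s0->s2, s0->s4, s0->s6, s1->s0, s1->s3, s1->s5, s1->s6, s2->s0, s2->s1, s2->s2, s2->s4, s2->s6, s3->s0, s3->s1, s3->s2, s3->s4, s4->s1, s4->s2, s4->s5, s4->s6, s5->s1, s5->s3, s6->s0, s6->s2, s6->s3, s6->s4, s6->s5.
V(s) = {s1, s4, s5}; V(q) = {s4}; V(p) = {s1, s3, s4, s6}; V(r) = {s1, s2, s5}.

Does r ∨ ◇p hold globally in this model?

Yes

Let φ = r ∨ ◇p. Evaluate φ at each world:
  s0 (successors {s0, s1, s2, s4, s6}): φ is true.
  s1 (successors {s0, s3, s5, s6}): φ is true.
  s2 (successors {s0, s1, s2, s4, s6}): φ is true.
  s3 (successors {s0, s1, s2, s4}): φ is true.
  s4 (successors {s1, s2, s5, s6}): φ is true.
  s5 (successors {s1, s3}): φ is true.
  s6 (successors {s0, s2, s3, s4, s5}): φ is true.
For instance, at s3:
  At s3: r is false, ◇p is true, so r ∨ ◇p is true.
    At s3: ◇p requires p at some successor in {s0, s1, s2, s4}.
      p holds at s1, so ◇p is true at s3.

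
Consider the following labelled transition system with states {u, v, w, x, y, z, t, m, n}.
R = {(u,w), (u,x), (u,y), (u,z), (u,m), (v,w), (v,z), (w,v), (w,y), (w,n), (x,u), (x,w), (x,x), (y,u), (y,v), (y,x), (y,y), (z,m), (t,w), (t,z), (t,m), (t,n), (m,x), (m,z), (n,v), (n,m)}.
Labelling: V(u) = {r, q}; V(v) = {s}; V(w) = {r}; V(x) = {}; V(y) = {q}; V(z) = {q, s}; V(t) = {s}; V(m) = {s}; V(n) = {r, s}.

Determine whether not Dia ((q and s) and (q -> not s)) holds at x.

At x: Dia ((q and s) and (q -> not s)) is false, so not Dia ((q and s) and (q -> not s)) is true.
  At x: Dia ((q and s) and (q -> not s)) requires (q and s) and (q -> not s) at some successor in {u, w, x}.
    At u: (q and s) and (q -> not s) is false.
    At w: (q and s) and (q -> not s) is false.
    At x: (q and s) and (q -> not s) is false.
  So Dia ((q and s) and (q -> not s)) is false at x.

Yes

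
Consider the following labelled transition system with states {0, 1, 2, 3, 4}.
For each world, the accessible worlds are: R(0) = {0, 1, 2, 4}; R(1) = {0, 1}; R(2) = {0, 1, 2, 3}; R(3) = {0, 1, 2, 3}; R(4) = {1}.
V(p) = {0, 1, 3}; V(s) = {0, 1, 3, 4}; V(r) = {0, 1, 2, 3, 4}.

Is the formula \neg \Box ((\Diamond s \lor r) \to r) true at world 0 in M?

No

At 0: \Box ((\Diamond s \lor r) \to r) is true, so \neg \Box ((\Diamond s \lor r) \to r) is false.
  At 0: \Box ((\Diamond s \lor r) \to r) requires (\Diamond s \lor r) \to r at every successor {0, 1, 2, 4}.
    At 0: (\Diamond s \lor r) \to r is true.
    At 1: (\Diamond s \lor r) \to r is true.
    At 2: (\Diamond s \lor r) \to r is true.
    At 4: (\Diamond s \lor r) \to r is true.
  So \Box ((\Diamond s \lor r) \to r) is true at 0.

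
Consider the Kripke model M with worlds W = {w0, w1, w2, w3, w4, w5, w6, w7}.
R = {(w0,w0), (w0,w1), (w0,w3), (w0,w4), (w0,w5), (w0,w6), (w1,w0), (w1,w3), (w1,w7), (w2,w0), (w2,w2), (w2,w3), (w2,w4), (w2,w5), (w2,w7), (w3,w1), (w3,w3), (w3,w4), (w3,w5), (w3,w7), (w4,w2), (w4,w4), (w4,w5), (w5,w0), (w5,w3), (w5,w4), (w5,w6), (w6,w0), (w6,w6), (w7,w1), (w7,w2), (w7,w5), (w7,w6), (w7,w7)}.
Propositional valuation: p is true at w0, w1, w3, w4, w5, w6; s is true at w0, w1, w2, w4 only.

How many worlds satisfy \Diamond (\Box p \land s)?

Let φ = \Diamond (\Box p \land s). Evaluate φ at each world:
  w0 (successors {w0, w1, w3, w4, w5, w6}): φ is true.
  w1 (successors {w0, w3, w7}): φ is true.
  w2 (successors {w0, w2, w3, w4, w5, w7}): φ is true.
  w3 (successors {w1, w3, w4, w5, w7}): φ is false.
  w4 (successors {w2, w4, w5}): φ is false.
  w5 (successors {w0, w3, w4, w6}): φ is true.
  w6 (successors {w0, w6}): φ is true.
  w7 (successors {w1, w2, w5, w6, w7}): φ is false.
For instance, at w3:
  At w3: \Diamond (\Box p \land s) requires \Box p \land s at some successor in {w1, w3, w4, w5, w7}.
    At w1: \Box p \land s is false.
    At w3: \Box p \land s is false.
    At w4: \Box p \land s is false.
    At w5: \Box p \land s is false.
    At w7: \Box p \land s is false.
  So \Diamond (\Box p \land s) is false at w3.
Satisfying worlds: {w0, w1, w2, w5, w6}

5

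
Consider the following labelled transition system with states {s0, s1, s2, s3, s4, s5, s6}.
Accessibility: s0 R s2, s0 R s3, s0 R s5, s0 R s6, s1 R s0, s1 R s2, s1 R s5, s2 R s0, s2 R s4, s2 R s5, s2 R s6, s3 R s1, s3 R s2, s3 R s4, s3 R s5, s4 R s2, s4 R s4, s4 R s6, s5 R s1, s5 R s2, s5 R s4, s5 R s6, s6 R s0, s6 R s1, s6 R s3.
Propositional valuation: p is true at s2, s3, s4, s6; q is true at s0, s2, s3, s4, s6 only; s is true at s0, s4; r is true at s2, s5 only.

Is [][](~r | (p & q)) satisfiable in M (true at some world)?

Recall that []ψ holds at a world iff ψ holds at every accessible world, and <>ψ holds iff ψ holds at some accessible world.
Let φ = [][](~r | (p & q)). Evaluate φ at each world:
  s0 (successors {s2, s3, s5, s6}): φ is false.
  s1 (successors {s0, s2, s5}): φ is false.
  s2 (successors {s0, s4, s5, s6}): φ is false.
  s3 (successors {s1, s2, s4, s5}): φ is false.
  s4 (successors {s2, s4, s6}): φ is false.
  s5 (successors {s1, s2, s4, s6}): φ is false.
  s6 (successors {s0, s1, s3}): φ is false.
For instance, at s4:
  At s4: [][](~r | (p & q)) requires [](~r | (p & q)) at every successor {s2, s4, s6}.
    [](~r | (p & q)) fails at s2, so [][](~r | (p & q)) is false at s4.
      At s2: [](~r | (p & q)) requires ~r | (p & q) at every successor {s0, s4, s5, s6}.
        ~r | (p & q) fails at s5, so [](~r | (p & q)) is false at s2.

No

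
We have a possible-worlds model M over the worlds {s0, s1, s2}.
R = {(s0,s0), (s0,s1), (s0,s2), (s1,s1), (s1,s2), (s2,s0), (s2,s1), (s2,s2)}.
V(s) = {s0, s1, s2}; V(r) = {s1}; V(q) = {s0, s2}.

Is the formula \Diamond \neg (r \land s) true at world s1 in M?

Yes

At s1: \Diamond \neg (r \land s) requires \neg (r \land s) at some successor in {s1, s2}.
  \neg (r \land s) holds at s2, so \Diamond \neg (r \land s) is true at s1.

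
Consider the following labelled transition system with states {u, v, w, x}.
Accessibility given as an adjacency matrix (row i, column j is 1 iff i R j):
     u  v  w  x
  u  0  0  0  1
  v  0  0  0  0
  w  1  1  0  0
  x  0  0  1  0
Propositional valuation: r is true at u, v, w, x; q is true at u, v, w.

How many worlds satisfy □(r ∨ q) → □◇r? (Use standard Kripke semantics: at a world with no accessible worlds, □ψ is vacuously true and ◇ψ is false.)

Let φ = □(r ∨ q) → □◇r. Evaluate φ at each world:
  u (successors {x}): φ is true.
  v (successors ∅): φ is true.
  w (successors {u, v}): φ is false.
  x (successors {w}): φ is true.
For instance, at x:
  At x: □(r ∨ q) is true, □◇r is true, so □(r ∨ q) → □◇r is true.
    At x: □(r ∨ q) requires r ∨ q at every successor {w}.
      At w: r ∨ q is true.
    So □(r ∨ q) is true at x.
    At x: □◇r requires ◇r at every successor {w}.
      At w: ◇r is true.
    So □◇r is true at x.
Satisfying worlds: {u, v, x}

3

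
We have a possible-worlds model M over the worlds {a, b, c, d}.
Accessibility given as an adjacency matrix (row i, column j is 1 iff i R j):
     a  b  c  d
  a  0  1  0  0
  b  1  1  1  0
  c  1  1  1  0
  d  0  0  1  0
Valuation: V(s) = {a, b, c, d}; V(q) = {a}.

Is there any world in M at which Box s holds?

Yes

Let φ = Box s. Evaluate φ at each world:
  a (successors {b}): φ is true.
  b (successors {a, b, c}): φ is true.
  c (successors {a, b, c}): φ is true.
  d (successors {c}): φ is true.
Detail at a (witness):
  At a: Box s requires s at every successor {b}.
    At b: s is true.
  So Box s is true at a.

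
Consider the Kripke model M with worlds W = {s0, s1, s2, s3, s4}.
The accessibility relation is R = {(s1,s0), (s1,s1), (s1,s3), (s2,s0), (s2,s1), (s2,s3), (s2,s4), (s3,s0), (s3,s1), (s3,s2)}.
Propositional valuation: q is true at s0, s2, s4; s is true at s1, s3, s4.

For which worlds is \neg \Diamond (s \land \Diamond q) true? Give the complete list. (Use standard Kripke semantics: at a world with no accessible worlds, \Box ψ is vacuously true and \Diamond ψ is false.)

Recall that \Diamond ψ holds at a world iff ψ holds at some accessible world.
Let φ = \neg \Diamond (s \land \Diamond q). Evaluate φ at each world:
  s0 (successors ∅): φ is true.
  s1 (successors {s0, s1, s3}): φ is false.
  s2 (successors {s0, s1, s3, s4}): φ is false.
  s3 (successors {s0, s1, s2}): φ is false.
  s4 (successors ∅): φ is true.
For instance, at s1:
  At s1: \Diamond (s \land \Diamond q) is true, so \neg \Diamond (s \land \Diamond q) is false.
    At s1: \Diamond (s \land \Diamond q) requires s \land \Diamond q at some successor in {s0, s1, s3}.
      s \land \Diamond q holds at s1, so \Diamond (s \land \Diamond q) is true at s1.
Satisfying worlds: {s0, s4}

s0, s4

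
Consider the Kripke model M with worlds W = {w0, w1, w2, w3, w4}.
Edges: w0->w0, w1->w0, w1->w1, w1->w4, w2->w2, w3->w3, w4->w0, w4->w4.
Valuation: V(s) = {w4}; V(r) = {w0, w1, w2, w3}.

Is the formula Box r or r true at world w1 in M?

Yes

At w1: Box r is false, r is true, so Box r or r is true.
  At w1: Box r requires r at every successor {w0, w1, w4}.
    r fails at w4, so Box r is false at w1.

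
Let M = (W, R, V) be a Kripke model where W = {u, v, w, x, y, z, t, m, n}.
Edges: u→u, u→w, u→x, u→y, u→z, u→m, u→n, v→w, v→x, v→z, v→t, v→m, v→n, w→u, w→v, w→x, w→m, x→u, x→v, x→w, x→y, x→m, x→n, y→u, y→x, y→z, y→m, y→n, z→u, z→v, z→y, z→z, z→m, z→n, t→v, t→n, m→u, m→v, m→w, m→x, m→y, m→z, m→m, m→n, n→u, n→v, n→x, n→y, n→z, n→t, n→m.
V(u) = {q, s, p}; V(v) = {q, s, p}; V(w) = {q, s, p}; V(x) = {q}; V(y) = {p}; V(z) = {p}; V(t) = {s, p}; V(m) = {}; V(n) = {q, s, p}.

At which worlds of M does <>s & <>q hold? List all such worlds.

Let φ = <>s & <>q. Evaluate φ at each world:
  u (successors {u, w, x, y, z, m, n}): φ is true.
  v (successors {w, x, z, t, m, n}): φ is true.
  w (successors {u, v, x, m}): φ is true.
  x (successors {u, v, w, y, m, n}): φ is true.
  y (successors {u, x, z, m, n}): φ is true.
  z (successors {u, v, y, z, m, n}): φ is true.
  t (successors {v, n}): φ is true.
  m (successors {u, v, w, x, y, z, m, n}): φ is true.
  n (successors {u, v, x, y, z, t, m}): φ is true.
For instance, at w:
  At w: <>s is true, <>q is true, so <>s & <>q is true.
    At w: <>s requires s at some successor in {u, v, x, m}.
      s holds at u, so <>s is true at w.
    At w: <>q requires q at some successor in {u, v, x, m}.
      q holds at u, so <>q is true at w.
Satisfying worlds: {u, v, w, x, y, z, t, m, n}

u, v, w, x, y, z, t, m, n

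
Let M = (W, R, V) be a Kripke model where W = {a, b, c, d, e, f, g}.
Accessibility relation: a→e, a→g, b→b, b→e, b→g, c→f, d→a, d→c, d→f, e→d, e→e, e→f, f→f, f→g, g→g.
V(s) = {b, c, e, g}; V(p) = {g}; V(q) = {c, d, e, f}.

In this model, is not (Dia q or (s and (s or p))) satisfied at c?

No

At c: Dia q or (s and (s or p)) is true, so not (Dia q or (s and (s or p))) is false.
  At c: Dia q is true, s and (s or p) is true, so Dia q or (s and (s or p)) is true.
    At c: Dia q requires q at some successor in {f}.
      q holds at f, so Dia q is true at c.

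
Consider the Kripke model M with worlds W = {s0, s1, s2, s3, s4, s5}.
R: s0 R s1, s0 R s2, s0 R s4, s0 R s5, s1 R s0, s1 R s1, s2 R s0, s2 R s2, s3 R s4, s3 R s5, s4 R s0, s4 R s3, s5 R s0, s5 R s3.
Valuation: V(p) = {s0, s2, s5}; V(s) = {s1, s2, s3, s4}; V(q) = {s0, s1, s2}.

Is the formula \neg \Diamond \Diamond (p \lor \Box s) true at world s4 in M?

No

At s4: \Diamond \Diamond (p \lor \Box s) is true, so \neg \Diamond \Diamond (p \lor \Box s) is false.
  At s4: \Diamond \Diamond (p \lor \Box s) requires \Diamond (p \lor \Box s) at some successor in {s0, s3}.
    \Diamond (p \lor \Box s) holds at s0, so \Diamond \Diamond (p \lor \Box s) is true at s4.
      At s0: \Diamond (p \lor \Box s) requires p \lor \Box s at some successor in {s1, s2, s4, s5}.
        p \lor \Box s holds at s2, so \Diamond (p \lor \Box s) is true at s0.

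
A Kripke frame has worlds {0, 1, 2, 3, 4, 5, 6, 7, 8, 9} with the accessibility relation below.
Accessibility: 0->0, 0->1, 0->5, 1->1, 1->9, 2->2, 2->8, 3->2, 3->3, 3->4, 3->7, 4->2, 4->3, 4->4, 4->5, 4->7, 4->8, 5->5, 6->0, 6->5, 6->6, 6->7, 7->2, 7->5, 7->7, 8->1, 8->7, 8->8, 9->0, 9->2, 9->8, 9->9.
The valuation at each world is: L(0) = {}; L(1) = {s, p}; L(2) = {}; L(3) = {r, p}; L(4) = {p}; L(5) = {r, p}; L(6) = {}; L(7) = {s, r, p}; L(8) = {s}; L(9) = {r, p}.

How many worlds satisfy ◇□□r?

Let φ = ◇□□r. Evaluate φ at each world:
  0 (successors {0, 1, 5}): φ is true.
  1 (successors {1, 9}): φ is false.
  2 (successors {2, 8}): φ is false.
  3 (successors {2, 3, 4, 7}): φ is false.
  4 (successors {2, 3, 4, 5, 7, 8}): φ is true.
  5 (successors {5}): φ is true.
  6 (successors {0, 5, 6, 7}): φ is true.
  7 (successors {2, 5, 7}): φ is true.
  8 (successors {1, 7, 8}): φ is false.
  9 (successors {0, 2, 8, 9}): φ is false.
For instance, at 1:
  At 1: ◇□□r requires □□r at some successor in {1, 9}.
    At 1: □□r is false.
    At 9: □□r is false.
  So ◇□□r is false at 1.
Satisfying worlds: {0, 4, 5, 6, 7}

5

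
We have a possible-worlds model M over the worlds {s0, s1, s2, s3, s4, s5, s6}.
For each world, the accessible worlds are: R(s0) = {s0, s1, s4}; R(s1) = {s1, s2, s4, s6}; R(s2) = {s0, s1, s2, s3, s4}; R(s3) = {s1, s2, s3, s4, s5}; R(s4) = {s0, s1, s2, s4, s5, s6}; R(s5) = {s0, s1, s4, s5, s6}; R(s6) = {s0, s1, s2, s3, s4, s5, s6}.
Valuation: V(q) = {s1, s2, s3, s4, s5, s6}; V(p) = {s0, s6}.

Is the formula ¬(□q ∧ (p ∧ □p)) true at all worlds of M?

Let φ = ¬(□q ∧ (p ∧ □p)). Evaluate φ at each world:
  s0 (successors {s0, s1, s4}): φ is true.
  s1 (successors {s1, s2, s4, s6}): φ is true.
  s2 (successors {s0, s1, s2, s3, s4}): φ is true.
  s3 (successors {s1, s2, s3, s4, s5}): φ is true.
  s4 (successors {s0, s1, s2, s4, s5, s6}): φ is true.
  s5 (successors {s0, s1, s4, s5, s6}): φ is true.
  s6 (successors {s0, s1, s2, s3, s4, s5, s6}): φ is true.
For instance, at s5:
  At s5: □q ∧ (p ∧ □p) is false, so ¬(□q ∧ (p ∧ □p)) is true.
    At s5: □q is false, p ∧ □p is false, so □q ∧ (p ∧ □p) is false.
      At s5: □q requires q at every successor {s0, s1, s4, s5, s6}.
        q fails at s0, so □q is false at s5.
      At s5: p is false, □p is false, so p ∧ □p is false.

Yes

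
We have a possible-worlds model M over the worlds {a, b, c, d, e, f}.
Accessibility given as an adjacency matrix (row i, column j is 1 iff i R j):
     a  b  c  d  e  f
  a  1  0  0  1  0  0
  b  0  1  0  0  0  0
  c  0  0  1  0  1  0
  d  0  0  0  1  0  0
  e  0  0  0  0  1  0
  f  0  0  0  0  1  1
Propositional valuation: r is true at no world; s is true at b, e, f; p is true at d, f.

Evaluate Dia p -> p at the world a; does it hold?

Recall that Dia ψ holds at a world iff ψ holds at some accessible world.
At a: Dia p is true, p is false, so Dia p -> p is false.
  At a: Dia p requires p at some successor in {a, d}.
    p holds at d, so Dia p is true at a.

No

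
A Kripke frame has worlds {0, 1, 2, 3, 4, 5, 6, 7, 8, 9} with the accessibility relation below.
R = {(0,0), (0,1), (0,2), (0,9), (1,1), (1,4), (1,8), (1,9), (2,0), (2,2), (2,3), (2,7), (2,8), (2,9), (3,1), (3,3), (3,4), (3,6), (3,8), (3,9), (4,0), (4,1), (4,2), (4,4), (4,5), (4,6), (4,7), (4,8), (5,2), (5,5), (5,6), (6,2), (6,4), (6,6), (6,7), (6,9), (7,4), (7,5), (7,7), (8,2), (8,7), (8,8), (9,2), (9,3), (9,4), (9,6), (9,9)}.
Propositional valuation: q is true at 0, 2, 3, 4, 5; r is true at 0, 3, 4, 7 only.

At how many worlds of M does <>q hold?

Let φ = <>q. Evaluate φ at each world:
  0 (successors {0, 1, 2, 9}): φ is true.
  1 (successors {1, 4, 8, 9}): φ is true.
  2 (successors {0, 2, 3, 7, 8, 9}): φ is true.
  3 (successors {1, 3, 4, 6, 8, 9}): φ is true.
  4 (successors {0, 1, 2, 4, 5, 6, 7, 8}): φ is true.
  5 (successors {2, 5, 6}): φ is true.
  6 (successors {2, 4, 6, 7, 9}): φ is true.
  7 (successors {4, 5, 7}): φ is true.
  8 (successors {2, 7, 8}): φ is true.
  9 (successors {2, 3, 4, 6, 9}): φ is true.
For instance, at 3:
  At 3: <>q requires q at some successor in {1, 3, 4, 6, 8, 9}.
    q holds at 3, so <>q is true at 3.
Satisfying worlds: {0, 1, 2, 3, 4, 5, 6, 7, 8, 9}

10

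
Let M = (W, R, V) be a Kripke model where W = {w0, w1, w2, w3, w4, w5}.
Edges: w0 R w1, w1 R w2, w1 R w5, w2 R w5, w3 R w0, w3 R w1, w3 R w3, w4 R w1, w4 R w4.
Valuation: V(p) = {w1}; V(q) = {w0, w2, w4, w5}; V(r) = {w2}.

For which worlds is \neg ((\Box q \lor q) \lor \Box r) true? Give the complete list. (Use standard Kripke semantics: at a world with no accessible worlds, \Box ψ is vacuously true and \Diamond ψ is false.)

w3

Let φ = \neg ((\Box q \lor q) \lor \Box r). Evaluate φ at each world:
  w0 (successors {w1}): φ is false.
  w1 (successors {w2, w5}): φ is false.
  w2 (successors {w5}): φ is false.
  w3 (successors {w0, w1, w3}): φ is true.
  w4 (successors {w1, w4}): φ is false.
  w5 (successors ∅): φ is false.
For instance, at w4:
  At w4: (\Box q \lor q) \lor \Box r is true, so \neg ((\Box q \lor q) \lor \Box r) is false.
    At w4: \Box q \lor q is true, \Box r is false, so (\Box q \lor q) \lor \Box r is true.
      At w4: \Box q is false, q is true, so \Box q \lor q is true.
      At w4: \Box r requires r at every successor {w1, w4}.
        r fails at w1, so \Box r is false at w4.
Satisfying worlds: {w3}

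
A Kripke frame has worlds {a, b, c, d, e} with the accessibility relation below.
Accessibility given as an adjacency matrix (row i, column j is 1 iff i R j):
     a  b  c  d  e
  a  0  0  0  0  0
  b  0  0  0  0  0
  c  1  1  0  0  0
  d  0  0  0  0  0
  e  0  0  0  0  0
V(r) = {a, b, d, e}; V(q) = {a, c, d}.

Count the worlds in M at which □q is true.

Let φ = □q. Evaluate φ at each world:
  a (successors ∅): φ is true.
  b (successors ∅): φ is true.
  c (successors {a, b}): φ is false.
  d (successors ∅): φ is true.
  e (successors ∅): φ is true.
For instance, at c:
  At c: □q requires q at every successor {a, b}.
    q fails at b, so □q is false at c.
Satisfying worlds: {a, b, d, e}

4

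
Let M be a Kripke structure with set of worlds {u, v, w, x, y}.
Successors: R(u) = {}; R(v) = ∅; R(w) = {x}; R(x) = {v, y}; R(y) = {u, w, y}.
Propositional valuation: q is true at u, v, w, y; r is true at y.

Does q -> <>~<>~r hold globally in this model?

Recall that <>ψ holds at a world iff ψ holds at some accessible world.
Let φ = q -> <>~<>~r. Evaluate φ at each world:
  u (successors ∅): φ is false.
  v (successors ∅): φ is false.
  w (successors {x}): φ is false.
  x (successors {v, y}): φ is true.
  y (successors {u, w, y}): φ is true.
Detail at u (counterexample):
  At u: q is true, <>~<>~r is false, so q -> <>~<>~r is false.
    At u: no accessible worlds, so <>~<>~r is false.

No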